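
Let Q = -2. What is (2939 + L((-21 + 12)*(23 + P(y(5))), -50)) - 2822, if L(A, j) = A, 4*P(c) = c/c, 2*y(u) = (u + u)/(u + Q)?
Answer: -369/4 ≈ -92.250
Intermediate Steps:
y(u) = u/(-2 + u) (y(u) = ((u + u)/(u - 2))/2 = ((2*u)/(-2 + u))/2 = (2*u/(-2 + u))/2 = u/(-2 + u))
P(c) = 1/4 (P(c) = (c/c)/4 = (1/4)*1 = 1/4)
(2939 + L((-21 + 12)*(23 + P(y(5))), -50)) - 2822 = (2939 + (-21 + 12)*(23 + 1/4)) - 2822 = (2939 - 9*93/4) - 2822 = (2939 - 837/4) - 2822 = 10919/4 - 2822 = -369/4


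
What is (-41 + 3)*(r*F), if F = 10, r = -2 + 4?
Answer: -760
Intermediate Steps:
r = 2
(-41 + 3)*(r*F) = (-41 + 3)*(2*10) = -38*20 = -760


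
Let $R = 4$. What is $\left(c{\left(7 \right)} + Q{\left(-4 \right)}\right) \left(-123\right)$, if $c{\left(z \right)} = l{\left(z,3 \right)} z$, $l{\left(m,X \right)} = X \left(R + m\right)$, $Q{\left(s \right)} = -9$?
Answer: $-27306$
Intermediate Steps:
$l{\left(m,X \right)} = X \left(4 + m\right)$
$c{\left(z \right)} = z \left(12 + 3 z\right)$ ($c{\left(z \right)} = 3 \left(4 + z\right) z = \left(12 + 3 z\right) z = z \left(12 + 3 z\right)$)
$\left(c{\left(7 \right)} + Q{\left(-4 \right)}\right) \left(-123\right) = \left(3 \cdot 7 \left(4 + 7\right) - 9\right) \left(-123\right) = \left(3 \cdot 7 \cdot 11 - 9\right) \left(-123\right) = \left(231 - 9\right) \left(-123\right) = 222 \left(-123\right) = -27306$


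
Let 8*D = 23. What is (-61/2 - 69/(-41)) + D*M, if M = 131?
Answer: 114081/328 ≈ 347.81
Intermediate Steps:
D = 23/8 (D = (⅛)*23 = 23/8 ≈ 2.8750)
(-61/2 - 69/(-41)) + D*M = (-61/2 - 69/(-41)) + (23/8)*131 = (-61*½ - 69*(-1/41)) + 3013/8 = (-61/2 + 69/41) + 3013/8 = -2363/82 + 3013/8 = 114081/328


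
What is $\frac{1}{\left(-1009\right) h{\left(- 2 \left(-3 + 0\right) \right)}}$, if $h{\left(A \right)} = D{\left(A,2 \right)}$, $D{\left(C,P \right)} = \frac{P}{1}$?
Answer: $- \frac{1}{2018} \approx -0.00049554$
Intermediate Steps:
$D{\left(C,P \right)} = P$ ($D{\left(C,P \right)} = P 1 = P$)
$h{\left(A \right)} = 2$
$\frac{1}{\left(-1009\right) h{\left(- 2 \left(-3 + 0\right) \right)}} = \frac{1}{\left(-1009\right) 2} = \frac{1}{-2018} = - \frac{1}{2018}$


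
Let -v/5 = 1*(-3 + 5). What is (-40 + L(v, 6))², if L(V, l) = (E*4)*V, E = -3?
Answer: 6400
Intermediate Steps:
v = -10 (v = -5*(-3 + 5) = -5*2 = -10)
L(V, l) = -12*V (L(V, l) = (-3*4)*V = -12*V)
(-40 + L(v, 6))² = (-40 - 12*(-10))² = (-40 + 120)² = 80² = 6400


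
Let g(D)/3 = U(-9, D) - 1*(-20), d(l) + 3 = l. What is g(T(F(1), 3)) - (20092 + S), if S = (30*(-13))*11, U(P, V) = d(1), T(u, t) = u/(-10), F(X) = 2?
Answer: -15748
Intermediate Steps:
d(l) = -3 + l
T(u, t) = -u/10 (T(u, t) = u*(-⅒) = -u/10)
U(P, V) = -2 (U(P, V) = -3 + 1 = -2)
S = -4290 (S = -390*11 = -4290)
g(D) = 54 (g(D) = 3*(-2 - 1*(-20)) = 3*(-2 + 20) = 3*18 = 54)
g(T(F(1), 3)) - (20092 + S) = 54 - (20092 - 4290) = 54 - 1*15802 = 54 - 15802 = -15748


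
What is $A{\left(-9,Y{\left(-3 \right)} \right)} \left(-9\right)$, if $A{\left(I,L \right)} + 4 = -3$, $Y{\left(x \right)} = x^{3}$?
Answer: $63$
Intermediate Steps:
$A{\left(I,L \right)} = -7$ ($A{\left(I,L \right)} = -4 - 3 = -7$)
$A{\left(-9,Y{\left(-3 \right)} \right)} \left(-9\right) = \left(-7\right) \left(-9\right) = 63$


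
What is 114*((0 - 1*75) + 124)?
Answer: 5586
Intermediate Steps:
114*((0 - 1*75) + 124) = 114*((0 - 75) + 124) = 114*(-75 + 124) = 114*49 = 5586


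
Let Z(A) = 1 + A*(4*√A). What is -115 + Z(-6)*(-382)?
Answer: -497 + 9168*I*√6 ≈ -497.0 + 22457.0*I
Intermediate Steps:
Z(A) = 1 + 4*A^(3/2)
-115 + Z(-6)*(-382) = -115 + (1 + 4*(-6)^(3/2))*(-382) = -115 + (1 + 4*(-6*I*√6))*(-382) = -115 + (1 - 24*I*√6)*(-382) = -115 + (-382 + 9168*I*√6) = -497 + 9168*I*√6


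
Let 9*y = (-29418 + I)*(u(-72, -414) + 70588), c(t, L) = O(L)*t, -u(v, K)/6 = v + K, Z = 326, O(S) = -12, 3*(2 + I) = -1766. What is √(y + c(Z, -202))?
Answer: 2*I*√4963032546/9 ≈ 15655.0*I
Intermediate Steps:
I = -1772/3 (I = -2 + (⅓)*(-1766) = -2 - 1766/3 = -1772/3 ≈ -590.67)
u(v, K) = -6*K - 6*v (u(v, K) = -6*(v + K) = -6*(K + v) = -6*K - 6*v)
c(t, L) = -12*t
y = -6617271104/27 (y = ((-29418 - 1772/3)*((-6*(-414) - 6*(-72)) + 70588))/9 = (-90026*((2484 + 432) + 70588)/3)/9 = (-90026*(2916 + 70588)/3)/9 = (-90026/3*73504)/9 = (⅑)*(-6617271104/3) = -6617271104/27 ≈ -2.4508e+8)
√(y + c(Z, -202)) = √(-6617271104/27 - 12*326) = √(-6617271104/27 - 3912) = √(-6617376728/27) = 2*I*√4963032546/9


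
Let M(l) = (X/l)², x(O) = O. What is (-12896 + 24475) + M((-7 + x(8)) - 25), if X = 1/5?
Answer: 166737601/14400 ≈ 11579.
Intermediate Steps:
X = ⅕ ≈ 0.20000
M(l) = 1/(25*l²) (M(l) = (1/(5*l))² = 1/(25*l²))
(-12896 + 24475) + M((-7 + x(8)) - 25) = (-12896 + 24475) + 1/(25*((-7 + 8) - 25)²) = 11579 + 1/(25*(1 - 25)²) = 11579 + (1/25)/(-24)² = 11579 + (1/25)*(1/576) = 11579 + 1/14400 = 166737601/14400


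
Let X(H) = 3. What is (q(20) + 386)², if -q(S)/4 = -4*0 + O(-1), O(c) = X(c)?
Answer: 139876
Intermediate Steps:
O(c) = 3
q(S) = -12 (q(S) = -4*(-4*0 + 3) = -4*(0 + 3) = -4*3 = -12)
(q(20) + 386)² = (-12 + 386)² = 374² = 139876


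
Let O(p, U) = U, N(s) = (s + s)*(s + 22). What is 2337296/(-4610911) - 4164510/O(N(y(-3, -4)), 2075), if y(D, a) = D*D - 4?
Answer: -3841406971562/1913528065 ≈ -2007.5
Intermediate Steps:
y(D, a) = -4 + D² (y(D, a) = D² - 4 = -4 + D²)
N(s) = 2*s*(22 + s) (N(s) = (2*s)*(22 + s) = 2*s*(22 + s))
2337296/(-4610911) - 4164510/O(N(y(-3, -4)), 2075) = 2337296/(-4610911) - 4164510/2075 = 2337296*(-1/4610911) - 4164510*1/2075 = -2337296/4610911 - 832902/415 = -3841406971562/1913528065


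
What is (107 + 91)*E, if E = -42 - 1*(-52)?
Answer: 1980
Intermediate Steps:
E = 10 (E = -42 + 52 = 10)
(107 + 91)*E = (107 + 91)*10 = 198*10 = 1980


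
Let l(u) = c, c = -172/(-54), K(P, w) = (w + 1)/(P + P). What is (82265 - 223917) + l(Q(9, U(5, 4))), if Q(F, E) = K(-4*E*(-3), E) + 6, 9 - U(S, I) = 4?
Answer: -3824518/27 ≈ -1.4165e+5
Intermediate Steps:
U(S, I) = 5 (U(S, I) = 9 - 1*4 = 9 - 4 = 5)
K(P, w) = (1 + w)/(2*P) (K(P, w) = (1 + w)/((2*P)) = (1 + w)*(1/(2*P)) = (1 + w)/(2*P))
c = 86/27 (c = -172*(-1/54) = 86/27 ≈ 3.1852)
Q(F, E) = 6 + (1 + E)/(24*E) (Q(F, E) = (1 + E)/(2*((-4*E*(-3)))) + 6 = (1 + E)/(2*((12*E))) + 6 = (1/(12*E))*(1 + E)/2 + 6 = (1 + E)/(24*E) + 6 = 6 + (1 + E)/(24*E))
l(u) = 86/27
(82265 - 223917) + l(Q(9, U(5, 4))) = (82265 - 223917) + 86/27 = -141652 + 86/27 = -3824518/27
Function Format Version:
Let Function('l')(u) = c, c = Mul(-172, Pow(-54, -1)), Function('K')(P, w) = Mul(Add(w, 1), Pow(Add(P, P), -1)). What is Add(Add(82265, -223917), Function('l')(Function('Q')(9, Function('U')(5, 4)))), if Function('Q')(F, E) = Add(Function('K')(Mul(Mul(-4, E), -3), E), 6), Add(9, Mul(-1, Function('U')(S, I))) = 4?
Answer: Rational(-3824518, 27) ≈ -1.4165e+5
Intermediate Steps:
Function('U')(S, I) = 5 (Function('U')(S, I) = Add(9, Mul(-1, 4)) = Add(9, -4) = 5)
Function('K')(P, w) = Mul(Rational(1, 2), Pow(P, -1), Add(1, w)) (Function('K')(P, w) = Mul(Add(1, w), Pow(Mul(2, P), -1)) = Mul(Add(1, w), Mul(Rational(1, 2), Pow(P, -1))) = Mul(Rational(1, 2), Pow(P, -1), Add(1, w)))
c = Rational(86, 27) (c = Mul(-172, Rational(-1, 54)) = Rational(86, 27) ≈ 3.1852)
Function('Q')(F, E) = Add(6, Mul(Rational(1, 24), Pow(E, -1), Add(1, E))) (Function('Q')(F, E) = Add(Mul(Rational(1, 2), Pow(Mul(Mul(-4, E), -3), -1), Add(1, E)), 6) = Add(Mul(Rational(1, 2), Pow(Mul(12, E), -1), Add(1, E)), 6) = Add(Mul(Rational(1, 2), Mul(Rational(1, 12), Pow(E, -1)), Add(1, E)), 6) = Add(Mul(Rational(1, 24), Pow(E, -1), Add(1, E)), 6) = Add(6, Mul(Rational(1, 24), Pow(E, -1), Add(1, E))))
Function('l')(u) = Rational(86, 27)
Add(Add(82265, -223917), Function('l')(Function('Q')(9, Function('U')(5, 4)))) = Add(Add(82265, -223917), Rational(86, 27)) = Add(-141652, Rational(86, 27)) = Rational(-3824518, 27)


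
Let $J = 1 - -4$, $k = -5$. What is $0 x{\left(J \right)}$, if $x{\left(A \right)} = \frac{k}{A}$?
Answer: $0$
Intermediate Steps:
$J = 5$ ($J = 1 + 4 = 5$)
$x{\left(A \right)} = - \frac{5}{A}$
$0 x{\left(J \right)} = 0 \left(- \frac{5}{5}\right) = 0 \left(\left(-5\right) \frac{1}{5}\right) = 0 \left(-1\right) = 0$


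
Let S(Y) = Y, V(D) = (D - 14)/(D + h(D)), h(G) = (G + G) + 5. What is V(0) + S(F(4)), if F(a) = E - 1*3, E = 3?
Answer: -14/5 ≈ -2.8000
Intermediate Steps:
h(G) = 5 + 2*G (h(G) = 2*G + 5 = 5 + 2*G)
V(D) = (-14 + D)/(5 + 3*D) (V(D) = (D - 14)/(D + (5 + 2*D)) = (-14 + D)/(5 + 3*D))
F(a) = 0 (F(a) = 3 - 1*3 = 3 - 3 = 0)
V(0) + S(F(4)) = (-14 + 0)/(5 + 3*0) + 0 = -14/(5 + 0) + 0 = -14/5 + 0 = -14/5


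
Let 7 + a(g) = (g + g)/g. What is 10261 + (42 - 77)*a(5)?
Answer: 10436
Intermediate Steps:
a(g) = -5 (a(g) = -7 + (g + g)/g = -7 + (2*g)/g = -7 + 2 = -5)
10261 + (42 - 77)*a(5) = 10261 + (42 - 77)*(-5) = 10261 - 35*(-5) = 10261 + 175 = 10436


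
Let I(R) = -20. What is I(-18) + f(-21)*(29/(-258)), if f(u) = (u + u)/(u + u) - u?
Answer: -2899/129 ≈ -22.473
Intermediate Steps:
f(u) = 1 - u (f(u) = (2*u)/((2*u)) - u = (2*u)*(1/(2*u)) - u = 1 - u)
I(-18) + f(-21)*(29/(-258)) = -20 + (1 - 1*(-21))*(29/(-258)) = -20 + (1 + 21)*(29*(-1/258)) = -20 + 22*(-29/258) = -20 - 319/129 = -2899/129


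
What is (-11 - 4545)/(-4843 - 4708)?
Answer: 4556/9551 ≈ 0.47702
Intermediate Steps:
(-11 - 4545)/(-4843 - 4708) = -4556/(-9551) = -4556*(-1/9551) = 4556/9551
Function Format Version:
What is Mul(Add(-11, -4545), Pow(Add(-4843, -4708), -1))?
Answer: Rational(4556, 9551) ≈ 0.47702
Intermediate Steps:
Mul(Add(-11, -4545), Pow(Add(-4843, -4708), -1)) = Mul(-4556, Pow(-9551, -1)) = Mul(-4556, Rational(-1, 9551)) = Rational(4556, 9551)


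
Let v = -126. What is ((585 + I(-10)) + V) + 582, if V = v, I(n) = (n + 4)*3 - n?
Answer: 1033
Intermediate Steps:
I(n) = 12 + 2*n (I(n) = (4 + n)*3 - n = (12 + 3*n) - n = 12 + 2*n)
V = -126
((585 + I(-10)) + V) + 582 = ((585 + (12 + 2*(-10))) - 126) + 582 = ((585 + (12 - 20)) - 126) + 582 = ((585 - 8) - 126) + 582 = (577 - 126) + 582 = 451 + 582 = 1033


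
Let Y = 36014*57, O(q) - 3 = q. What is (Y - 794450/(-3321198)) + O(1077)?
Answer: 3410668150147/1660599 ≈ 2.0539e+6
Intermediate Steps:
O(q) = 3 + q
Y = 2052798
(Y - 794450/(-3321198)) + O(1077) = (2052798 - 794450/(-3321198)) + (3 + 1077) = (2052798 - 794450*(-1/3321198)) + 1080 = (2052798 + 397225/1660599) + 1080 = 3408874703227/1660599 + 1080 = 3410668150147/1660599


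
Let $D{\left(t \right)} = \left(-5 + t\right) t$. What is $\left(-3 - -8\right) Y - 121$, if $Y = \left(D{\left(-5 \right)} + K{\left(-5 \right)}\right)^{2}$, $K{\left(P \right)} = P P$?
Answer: $28004$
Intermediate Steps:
$K{\left(P \right)} = P^{2}$
$D{\left(t \right)} = t \left(-5 + t\right)$
$Y = 5625$ ($Y = \left(- 5 \left(-5 - 5\right) + \left(-5\right)^{2}\right)^{2} = \left(\left(-5\right) \left(-10\right) + 25\right)^{2} = \left(50 + 25\right)^{2} = 75^{2} = 5625$)
$\left(-3 - -8\right) Y - 121 = \left(-3 - -8\right) 5625 - 121 = \left(-3 + 8\right) 5625 - 121 = 5 \cdot 5625 - 121 = 28125 - 121 = 28004$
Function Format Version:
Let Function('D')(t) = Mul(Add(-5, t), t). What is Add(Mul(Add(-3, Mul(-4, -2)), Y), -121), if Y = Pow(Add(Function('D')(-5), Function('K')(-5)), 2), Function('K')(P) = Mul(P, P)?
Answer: 28004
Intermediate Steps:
Function('K')(P) = Pow(P, 2)
Function('D')(t) = Mul(t, Add(-5, t))
Y = 5625 (Y = Pow(Add(Mul(-5, Add(-5, -5)), Pow(-5, 2)), 2) = Pow(Add(Mul(-5, -10), 25), 2) = Pow(Add(50, 25), 2) = Pow(75, 2) = 5625)
Add(Mul(Add(-3, Mul(-4, -2)), Y), -121) = Add(Mul(Add(-3, Mul(-4, -2)), 5625), -121) = Add(Mul(Add(-3, 8), 5625), -121) = Add(Mul(5, 5625), -121) = Add(28125, -121) = 28004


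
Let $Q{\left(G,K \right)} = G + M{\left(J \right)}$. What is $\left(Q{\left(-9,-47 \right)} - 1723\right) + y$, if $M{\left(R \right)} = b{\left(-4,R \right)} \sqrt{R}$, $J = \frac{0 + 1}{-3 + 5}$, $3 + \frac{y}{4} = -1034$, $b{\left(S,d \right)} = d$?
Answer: $-5880 + \frac{\sqrt{2}}{4} \approx -5879.6$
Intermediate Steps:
$y = -4148$ ($y = -12 + 4 \left(-1034\right) = -12 - 4136 = -4148$)
$J = \frac{1}{2}$ ($J = 1 \cdot \frac{1}{2} = \frac{1}{2} \approx 0.5$)
$M{\left(R \right)} = R^{\frac{3}{2}}$ ($M{\left(R \right)} = R \sqrt{R} = R^{\frac{3}{2}}$)
$Q{\left(G,K \right)} = G + \frac{\sqrt{2}}{4}$ ($Q{\left(G,K \right)} = G + \left(\frac{1}{2}\right)^{\frac{3}{2}} = G + \frac{\sqrt{2}}{4}$)
$\left(Q{\left(-9,-47 \right)} - 1723\right) + y = \left(\left(-9 + \frac{\sqrt{2}}{4}\right) - 1723\right) - 4148 = \left(-1732 + \frac{\sqrt{2}}{4}\right) - 4148 = -5880 + \frac{\sqrt{2}}{4}$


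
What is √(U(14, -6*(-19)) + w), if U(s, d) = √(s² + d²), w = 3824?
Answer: √(3824 + 2*√3298) ≈ 62.760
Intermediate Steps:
U(s, d) = √(d² + s²)
√(U(14, -6*(-19)) + w) = √(√((-6*(-19))² + 14²) + 3824) = √(√(114² + 196) + 3824) = √(√(12996 + 196) + 3824) = √(√13192 + 3824) = √(2*√3298 + 3824) = √(3824 + 2*√3298)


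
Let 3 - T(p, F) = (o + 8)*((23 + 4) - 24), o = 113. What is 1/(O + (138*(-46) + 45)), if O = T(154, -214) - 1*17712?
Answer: -1/24375 ≈ -4.1026e-5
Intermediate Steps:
T(p, F) = -360 (T(p, F) = 3 - (113 + 8)*((23 + 4) - 24) = 3 - 121*(27 - 24) = 3 - 121*3 = 3 - 1*363 = 3 - 363 = -360)
O = -18072 (O = -360 - 1*17712 = -360 - 17712 = -18072)
1/(O + (138*(-46) + 45)) = 1/(-18072 + (138*(-46) + 45)) = 1/(-18072 + (-6348 + 45)) = 1/(-18072 - 6303) = 1/(-24375) = -1/24375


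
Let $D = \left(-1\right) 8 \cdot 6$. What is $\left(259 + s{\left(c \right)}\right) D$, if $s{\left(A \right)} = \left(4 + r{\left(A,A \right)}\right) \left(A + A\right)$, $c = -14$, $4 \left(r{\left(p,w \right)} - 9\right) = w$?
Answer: $336$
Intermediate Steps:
$r{\left(p,w \right)} = 9 + \frac{w}{4}$
$s{\left(A \right)} = 2 A \left(13 + \frac{A}{4}\right)$ ($s{\left(A \right)} = \left(4 + \left(9 + \frac{A}{4}\right)\right) \left(A + A\right) = \left(13 + \frac{A}{4}\right) 2 A = 2 A \left(13 + \frac{A}{4}\right)$)
$D = -48$ ($D = \left(-8\right) 6 = -48$)
$\left(259 + s{\left(c \right)}\right) D = \left(259 + \frac{1}{2} \left(-14\right) \left(52 - 14\right)\right) \left(-48\right) = \left(259 + \frac{1}{2} \left(-14\right) 38\right) \left(-48\right) = \left(259 - 266\right) \left(-48\right) = \left(-7\right) \left(-48\right) = 336$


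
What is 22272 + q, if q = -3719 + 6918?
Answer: 25471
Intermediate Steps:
q = 3199
22272 + q = 22272 + 3199 = 25471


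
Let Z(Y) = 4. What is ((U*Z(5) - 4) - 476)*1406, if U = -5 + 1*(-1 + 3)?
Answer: -691752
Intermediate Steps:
U = -3 (U = -5 + 1*2 = -5 + 2 = -3)
((U*Z(5) - 4) - 476)*1406 = ((-3*4 - 4) - 476)*1406 = ((-12 - 4) - 476)*1406 = (-16 - 476)*1406 = -492*1406 = -691752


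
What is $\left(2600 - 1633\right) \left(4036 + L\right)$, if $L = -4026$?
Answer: $9670$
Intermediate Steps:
$\left(2600 - 1633\right) \left(4036 + L\right) = \left(2600 - 1633\right) \left(4036 - 4026\right) = 967 \cdot 10 = 9670$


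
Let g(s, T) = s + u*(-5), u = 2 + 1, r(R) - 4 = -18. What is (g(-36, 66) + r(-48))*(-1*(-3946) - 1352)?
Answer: -168610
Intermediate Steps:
r(R) = -14 (r(R) = 4 - 18 = -14)
u = 3
g(s, T) = -15 + s (g(s, T) = s + 3*(-5) = s - 15 = -15 + s)
(g(-36, 66) + r(-48))*(-1*(-3946) - 1352) = ((-15 - 36) - 14)*(-1*(-3946) - 1352) = (-51 - 14)*(3946 - 1352) = -65*2594 = -168610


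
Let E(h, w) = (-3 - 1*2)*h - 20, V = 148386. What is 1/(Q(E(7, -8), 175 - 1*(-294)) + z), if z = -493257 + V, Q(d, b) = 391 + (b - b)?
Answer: -1/344480 ≈ -2.9029e-6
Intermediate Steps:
E(h, w) = -20 - 5*h (E(h, w) = (-3 - 2)*h - 20 = -5*h - 20 = -20 - 5*h)
Q(d, b) = 391 (Q(d, b) = 391 + 0 = 391)
z = -344871 (z = -493257 + 148386 = -344871)
1/(Q(E(7, -8), 175 - 1*(-294)) + z) = 1/(391 - 344871) = 1/(-344480) = -1/344480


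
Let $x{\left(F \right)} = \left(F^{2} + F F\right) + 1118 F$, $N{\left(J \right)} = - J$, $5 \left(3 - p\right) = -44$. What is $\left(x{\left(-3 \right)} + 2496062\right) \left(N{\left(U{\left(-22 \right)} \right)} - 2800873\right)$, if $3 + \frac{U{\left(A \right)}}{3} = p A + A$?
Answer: $- \frac{34898403301696}{5} \approx -6.9797 \cdot 10^{12}$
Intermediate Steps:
$p = \frac{59}{5}$ ($p = 3 - - \frac{44}{5} = 3 + \frac{44}{5} = \frac{59}{5} \approx 11.8$)
$U{\left(A \right)} = -9 + \frac{192 A}{5}$ ($U{\left(A \right)} = -9 + 3 \left(\frac{59 A}{5} + A\right) = -9 + 3 \frac{64 A}{5} = -9 + \frac{192 A}{5}$)
$x{\left(F \right)} = 2 F^{2} + 1118 F$ ($x{\left(F \right)} = \left(F^{2} + F^{2}\right) + 1118 F = 2 F^{2} + 1118 F$)
$\left(x{\left(-3 \right)} + 2496062\right) \left(N{\left(U{\left(-22 \right)} \right)} - 2800873\right) = \left(2 \left(-3\right) \left(559 - 3\right) + 2496062\right) \left(- (-9 + \frac{192}{5} \left(-22\right)) - 2800873\right) = \left(2 \left(-3\right) 556 + 2496062\right) \left(- (-9 - \frac{4224}{5}) - 2800873\right) = \left(-3336 + 2496062\right) \left(\left(-1\right) \left(- \frac{4269}{5}\right) - 2800873\right) = 2492726 \left(\frac{4269}{5} - 2800873\right) = 2492726 \left(- \frac{14000096}{5}\right) = - \frac{34898403301696}{5}$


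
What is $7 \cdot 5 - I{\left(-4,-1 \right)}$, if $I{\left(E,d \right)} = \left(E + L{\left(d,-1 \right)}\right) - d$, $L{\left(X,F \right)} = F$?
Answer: $39$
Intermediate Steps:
$I{\left(E,d \right)} = -1 + E - d$ ($I{\left(E,d \right)} = \left(E - 1\right) - d = \left(-1 + E\right) - d = -1 + E - d$)
$7 \cdot 5 - I{\left(-4,-1 \right)} = 7 \cdot 5 - \left(-1 - 4 - -1\right) = 35 - \left(-1 - 4 + 1\right) = 35 - -4 = 35 + 4 = 39$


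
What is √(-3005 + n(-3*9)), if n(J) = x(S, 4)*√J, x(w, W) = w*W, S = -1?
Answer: √(-3005 - 12*I*√3) ≈ 0.1896 - 54.818*I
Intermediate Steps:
x(w, W) = W*w
n(J) = -4*√J (n(J) = (4*(-1))*√J = -4*√J)
√(-3005 + n(-3*9)) = √(-3005 - 4*3*I*√3) = √(-3005 - 12*I*√3)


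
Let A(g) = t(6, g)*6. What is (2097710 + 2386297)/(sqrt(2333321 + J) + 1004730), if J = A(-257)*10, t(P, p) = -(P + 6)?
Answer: 4505216353110/1009480040299 - 4484007*sqrt(2332601)/1009480040299 ≈ 4.4561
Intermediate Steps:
t(P, p) = -6 - P (t(P, p) = -(6 + P) = -6 - P)
A(g) = -72 (A(g) = (-6 - 1*6)*6 = (-6 - 6)*6 = -12*6 = -72)
J = -720 (J = -72*10 = -720)
(2097710 + 2386297)/(sqrt(2333321 + J) + 1004730) = (2097710 + 2386297)/(sqrt(2333321 - 720) + 1004730) = 4484007/(sqrt(2332601) + 1004730) = 4484007/(1004730 + sqrt(2332601))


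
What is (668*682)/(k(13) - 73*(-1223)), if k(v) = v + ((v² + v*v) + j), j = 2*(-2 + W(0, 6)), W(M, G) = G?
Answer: 227788/44819 ≈ 5.0824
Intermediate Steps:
j = 8 (j = 2*(-2 + 6) = 2*4 = 8)
k(v) = 8 + v + 2*v² (k(v) = v + ((v² + v*v) + 8) = v + ((v² + v²) + 8) = v + (2*v² + 8) = v + (8 + 2*v²) = 8 + v + 2*v²)
(668*682)/(k(13) - 73*(-1223)) = (668*682)/((8 + 13 + 2*13²) - 73*(-1223)) = 455576/((8 + 13 + 2*169) + 89279) = 455576/((8 + 13 + 338) + 89279) = 455576/(359 + 89279) = 455576/89638 = 455576*(1/89638) = 227788/44819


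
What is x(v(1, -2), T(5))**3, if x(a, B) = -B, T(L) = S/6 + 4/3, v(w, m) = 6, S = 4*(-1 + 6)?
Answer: -2744/27 ≈ -101.63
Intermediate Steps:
S = 20 (S = 4*5 = 20)
T(L) = 14/3 (T(L) = 20/6 + 4/3 = 20*(1/6) + 4*(1/3) = 10/3 + 4/3 = 14/3)
x(v(1, -2), T(5))**3 = (-1*14/3)**3 = (-14/3)**3 = -2744/27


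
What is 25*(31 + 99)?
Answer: 3250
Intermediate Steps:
25*(31 + 99) = 25*130 = 3250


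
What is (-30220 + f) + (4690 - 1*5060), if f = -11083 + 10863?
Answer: -30810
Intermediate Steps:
f = -220
(-30220 + f) + (4690 - 1*5060) = (-30220 - 220) + (4690 - 1*5060) = -30440 + (4690 - 5060) = -30440 - 370 = -30810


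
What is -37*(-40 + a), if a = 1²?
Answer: 1443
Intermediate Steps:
a = 1
-37*(-40 + a) = -37*(-40 + 1) = -37*(-39) = 1443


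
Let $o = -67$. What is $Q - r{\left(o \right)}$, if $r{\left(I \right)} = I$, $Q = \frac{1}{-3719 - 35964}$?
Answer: $\frac{2658760}{39683} \approx 67.0$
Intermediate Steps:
$Q = - \frac{1}{39683}$ ($Q = \frac{1}{-39683} = - \frac{1}{39683} \approx -2.52 \cdot 10^{-5}$)
$Q - r{\left(o \right)} = - \frac{1}{39683} - -67 = - \frac{1}{39683} + 67 = \frac{2658760}{39683}$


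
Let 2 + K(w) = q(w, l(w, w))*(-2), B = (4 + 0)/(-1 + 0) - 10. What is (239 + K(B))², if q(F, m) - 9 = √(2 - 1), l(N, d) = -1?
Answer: 47089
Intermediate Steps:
B = -14 (B = 4/(-1) - 10 = 4*(-1) - 10 = -4 - 10 = -14)
q(F, m) = 10 (q(F, m) = 9 + √(2 - 1) = 9 + √1 = 9 + 1 = 10)
K(w) = -22 (K(w) = -2 + 10*(-2) = -2 - 20 = -22)
(239 + K(B))² = (239 - 22)² = 217² = 47089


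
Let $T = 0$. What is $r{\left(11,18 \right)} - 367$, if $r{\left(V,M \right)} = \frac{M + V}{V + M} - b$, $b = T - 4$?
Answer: $-362$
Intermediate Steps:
$b = -4$ ($b = 0 - 4 = -4$)
$r{\left(V,M \right)} = 5$ ($r{\left(V,M \right)} = \frac{M + V}{V + M} - -4 = \frac{M + V}{M + V} + 4 = 1 + 4 = 5$)
$r{\left(11,18 \right)} - 367 = 5 - 367 = -362$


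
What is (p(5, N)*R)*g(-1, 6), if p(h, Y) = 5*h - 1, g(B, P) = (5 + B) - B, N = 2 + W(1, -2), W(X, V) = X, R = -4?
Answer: -480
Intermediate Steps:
N = 3 (N = 2 + 1 = 3)
g(B, P) = 5
p(h, Y) = -1 + 5*h
(p(5, N)*R)*g(-1, 6) = ((-1 + 5*5)*(-4))*5 = ((-1 + 25)*(-4))*5 = (24*(-4))*5 = -96*5 = -480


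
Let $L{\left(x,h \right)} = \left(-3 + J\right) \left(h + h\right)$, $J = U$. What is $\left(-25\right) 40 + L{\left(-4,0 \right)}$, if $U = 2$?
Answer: $-1000$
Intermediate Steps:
$J = 2$
$L{\left(x,h \right)} = - 2 h$ ($L{\left(x,h \right)} = \left(-3 + 2\right) \left(h + h\right) = - 2 h$)
$\left(-25\right) 40 + L{\left(-4,0 \right)} = \left(-25\right) 40 - 0 = -1000 + 0 = -1000$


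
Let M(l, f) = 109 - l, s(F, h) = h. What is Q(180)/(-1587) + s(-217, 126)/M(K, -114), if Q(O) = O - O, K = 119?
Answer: -63/5 ≈ -12.600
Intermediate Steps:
Q(O) = 0
Q(180)/(-1587) + s(-217, 126)/M(K, -114) = 0/(-1587) + 126/(109 - 1*119) = 0*(-1/1587) + 126/(109 - 119) = 0 + 126/(-10) = 0 + 126*(-1/10) = 0 - 63/5 = -63/5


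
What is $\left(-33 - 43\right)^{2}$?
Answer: $5776$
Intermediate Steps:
$\left(-33 - 43\right)^{2} = \left(-76\right)^{2} = 5776$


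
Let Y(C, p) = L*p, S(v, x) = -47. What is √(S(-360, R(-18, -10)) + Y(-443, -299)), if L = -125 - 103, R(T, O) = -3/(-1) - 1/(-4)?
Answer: 25*√109 ≈ 261.01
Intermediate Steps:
R(T, O) = 13/4 (R(T, O) = -3*(-1) - 1*(-¼) = 3 + ¼ = 13/4)
L = -228
Y(C, p) = -228*p
√(S(-360, R(-18, -10)) + Y(-443, -299)) = √(-47 - 228*(-299)) = √(-47 + 68172) = √68125 = 25*√109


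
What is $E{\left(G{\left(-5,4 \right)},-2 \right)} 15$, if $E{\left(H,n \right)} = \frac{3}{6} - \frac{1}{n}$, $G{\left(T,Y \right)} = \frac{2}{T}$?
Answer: $15$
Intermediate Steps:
$E{\left(H,n \right)} = \frac{1}{2} - \frac{1}{n}$ ($E{\left(H,n \right)} = 3 \cdot \frac{1}{6} - \frac{1}{n} = \frac{1}{2} - \frac{1}{n}$)
$E{\left(G{\left(-5,4 \right)},-2 \right)} 15 = \frac{-2 - 2}{2 \left(-2\right)} 15 = \frac{1}{2} \left(- \frac{1}{2}\right) \left(-4\right) 15 = 1 \cdot 15 = 15$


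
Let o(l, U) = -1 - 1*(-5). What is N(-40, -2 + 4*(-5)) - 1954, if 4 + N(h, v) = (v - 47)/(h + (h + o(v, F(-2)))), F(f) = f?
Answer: -148739/76 ≈ -1957.1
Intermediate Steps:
o(l, U) = 4 (o(l, U) = -1 + 5 = 4)
N(h, v) = -4 + (-47 + v)/(4 + 2*h) (N(h, v) = -4 + (v - 47)/(h + (h + 4)) = -4 + (-47 + v)/(h + (4 + h)) = -4 + (-47 + v)/(4 + 2*h))
N(-40, -2 + 4*(-5)) - 1954 = (-63 + (-2 + 4*(-5)) - 8*(-40))/(2*(2 - 40)) - 1954 = (½)*(-63 + (-2 - 20) + 320)/(-38) - 1954 = (½)*(-1/38)*(-63 - 22 + 320) - 1954 = (½)*(-1/38)*235 - 1954 = -235/76 - 1954 = -148739/76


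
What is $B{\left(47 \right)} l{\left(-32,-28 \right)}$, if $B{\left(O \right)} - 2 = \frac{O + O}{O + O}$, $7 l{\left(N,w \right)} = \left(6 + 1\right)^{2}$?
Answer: $21$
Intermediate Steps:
$l{\left(N,w \right)} = 7$ ($l{\left(N,w \right)} = \frac{\left(6 + 1\right)^{2}}{7} = \frac{7^{2}}{7} = \frac{1}{7} \cdot 49 = 7$)
$B{\left(O \right)} = 3$ ($B{\left(O \right)} = 2 + \frac{O + O}{O + O} = 2 + \frac{2 O}{2 O} = 2 + 2 O \frac{1}{2 O} = 2 + 1 = 3$)
$B{\left(47 \right)} l{\left(-32,-28 \right)} = 3 \cdot 7 = 21$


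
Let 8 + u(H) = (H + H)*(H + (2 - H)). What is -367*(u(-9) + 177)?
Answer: -48811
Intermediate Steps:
u(H) = -8 + 4*H (u(H) = -8 + (H + H)*(H + (2 - H)) = -8 + (2*H)*2 = -8 + 4*H)
-367*(u(-9) + 177) = -367*((-8 + 4*(-9)) + 177) = -367*((-8 - 36) + 177) = -367*(-44 + 177) = -367*133 = -48811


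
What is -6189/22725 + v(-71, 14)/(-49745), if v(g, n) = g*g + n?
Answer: -28183112/75363675 ≈ -0.37396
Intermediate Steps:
v(g, n) = n + g**2 (v(g, n) = g**2 + n = n + g**2)
-6189/22725 + v(-71, 14)/(-49745) = -6189/22725 + (14 + (-71)**2)/(-49745) = -6189*1/22725 + (14 + 5041)*(-1/49745) = -2063/7575 + 5055*(-1/49745) = -2063/7575 - 1011/9949 = -28183112/75363675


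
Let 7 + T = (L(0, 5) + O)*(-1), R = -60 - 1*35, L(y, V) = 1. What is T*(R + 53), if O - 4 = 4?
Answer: 672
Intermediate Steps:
O = 8 (O = 4 + 4 = 8)
R = -95 (R = -60 - 35 = -95)
T = -16 (T = -7 + (1 + 8)*(-1) = -7 + 9*(-1) = -7 - 9 = -16)
T*(R + 53) = -16*(-95 + 53) = -16*(-42) = 672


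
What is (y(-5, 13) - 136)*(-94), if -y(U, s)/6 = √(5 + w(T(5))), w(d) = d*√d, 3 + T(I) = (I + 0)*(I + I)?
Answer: 12784 + 564*√(5 + 47*√47) ≈ 22986.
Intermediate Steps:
T(I) = -3 + 2*I² (T(I) = -3 + (I + 0)*(I + I) = -3 + I*(2*I) = -3 + 2*I²)
w(d) = d^(3/2)
y(U, s) = -6*√(5 + 47*√47) (y(U, s) = -6*√(5 + (-3 + 2*5²)^(3/2)) = -6*√(5 + (-3 + 2*25)^(3/2)) = -6*√(5 + (-3 + 50)^(3/2)) = -6*√(5 + 47^(3/2)) = -6*√(5 + 47*√47))
(y(-5, 13) - 136)*(-94) = (-6*√(5 + 47*√47) - 136)*(-94) = (-136 - 6*√(5 + 47*√47))*(-94) = 12784 + 564*√(5 + 47*√47)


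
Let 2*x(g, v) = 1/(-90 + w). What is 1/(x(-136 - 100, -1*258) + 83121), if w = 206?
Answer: 232/19284073 ≈ 1.2031e-5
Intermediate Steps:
x(g, v) = 1/232 (x(g, v) = 1/(2*(-90 + 206)) = (1/2)/116 = (1/2)*(1/116) = 1/232)
1/(x(-136 - 100, -1*258) + 83121) = 1/(1/232 + 83121) = 1/(19284073/232) = 232/19284073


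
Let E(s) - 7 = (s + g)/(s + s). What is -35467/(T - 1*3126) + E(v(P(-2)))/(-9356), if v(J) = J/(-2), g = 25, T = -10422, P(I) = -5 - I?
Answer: 165807371/63377544 ≈ 2.6162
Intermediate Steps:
v(J) = -J/2 (v(J) = J*(-1/2) = -J/2)
E(s) = 7 + (25 + s)/(2*s) (E(s) = 7 + (s + 25)/(s + s) = 7 + (25 + s)/((2*s)) = 7 + (25 + s)*(1/(2*s)) = 7 + (25 + s)/(2*s))
-35467/(T - 1*3126) + E(v(P(-2)))/(-9356) = -35467/(-10422 - 1*3126) + (5*(5 + 3*(-(-5 - 1*(-2))/2))/(2*((-(-5 - 1*(-2))/2))))/(-9356) = -35467/(-10422 - 3126) + (5*(5 + 3*(-(-5 + 2)/2))/(2*((-(-5 + 2)/2))))*(-1/9356) = -35467/(-13548) + (5*(5 + 3*(-1/2*(-3)))/(2*((-1/2*(-3)))))*(-1/9356) = -35467*(-1/13548) + (5*(5 + 3*(3/2))/(2*(3/2)))*(-1/9356) = 35467/13548 + ((5/2)*(2/3)*(5 + 9/2))*(-1/9356) = 35467/13548 + ((5/2)*(2/3)*(19/2))*(-1/9356) = 35467/13548 + (95/6)*(-1/9356) = 35467/13548 - 95/56136 = 165807371/63377544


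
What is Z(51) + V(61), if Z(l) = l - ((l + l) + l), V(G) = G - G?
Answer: -102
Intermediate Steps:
V(G) = 0
Z(l) = -2*l (Z(l) = l - (2*l + l) = l - 3*l = -2*l)
Z(51) + V(61) = -2*51 + 0 = -102 + 0 = -102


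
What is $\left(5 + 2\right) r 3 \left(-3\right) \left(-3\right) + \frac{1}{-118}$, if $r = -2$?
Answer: $- \frac{44605}{118} \approx -378.01$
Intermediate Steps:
$\left(5 + 2\right) r 3 \left(-3\right) \left(-3\right) + \frac{1}{-118} = \left(5 + 2\right) \left(-2\right) 3 \left(-3\right) \left(-3\right) + \frac{1}{-118} = 7 \left(-2\right) \left(\left(-9\right) \left(-3\right)\right) - \frac{1}{118} = \left(-14\right) 27 - \frac{1}{118} = -378 - \frac{1}{118} = - \frac{44605}{118}$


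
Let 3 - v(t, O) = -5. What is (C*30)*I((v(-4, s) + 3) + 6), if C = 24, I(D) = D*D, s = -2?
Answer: 208080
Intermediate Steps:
v(t, O) = 8 (v(t, O) = 3 - 1*(-5) = 3 + 5 = 8)
I(D) = D**2
(C*30)*I((v(-4, s) + 3) + 6) = (24*30)*((8 + 3) + 6)**2 = 720*(11 + 6)**2 = 720*17**2 = 720*289 = 208080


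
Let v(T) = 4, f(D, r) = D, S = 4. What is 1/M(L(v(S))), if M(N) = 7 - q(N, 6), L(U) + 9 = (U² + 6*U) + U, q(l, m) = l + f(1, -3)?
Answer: -1/29 ≈ -0.034483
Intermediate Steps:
q(l, m) = 1 + l (q(l, m) = l + 1 = 1 + l)
L(U) = -9 + U² + 7*U (L(U) = -9 + ((U² + 6*U) + U) = -9 + (U² + 7*U) = -9 + U² + 7*U)
M(N) = 6 - N (M(N) = 7 - (1 + N) = 7 + (-1 - N) = 6 - N)
1/M(L(v(S))) = 1/(6 - (-9 + 4² + 7*4)) = 1/(6 - (-9 + 16 + 28)) = 1/(6 - 1*35) = 1/(6 - 35) = 1/(-29) = -1/29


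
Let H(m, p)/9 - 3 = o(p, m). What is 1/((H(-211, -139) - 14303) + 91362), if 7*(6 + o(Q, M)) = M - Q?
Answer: 7/538576 ≈ 1.2997e-5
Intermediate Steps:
o(Q, M) = -6 - Q/7 + M/7 (o(Q, M) = -6 + (M - Q)/7 = -6 + (-Q/7 + M/7) = -6 - Q/7 + M/7)
H(m, p) = -27 - 9*p/7 + 9*m/7 (H(m, p) = 27 + 9*(-6 - p/7 + m/7) = 27 + (-54 - 9*p/7 + 9*m/7) = -27 - 9*p/7 + 9*m/7)
1/((H(-211, -139) - 14303) + 91362) = 1/(((-27 - 9/7*(-139) + (9/7)*(-211)) - 14303) + 91362) = 1/(((-27 + 1251/7 - 1899/7) - 14303) + 91362) = 1/((-837/7 - 14303) + 91362) = 1/(-100958/7 + 91362) = 1/(538576/7) = 7/538576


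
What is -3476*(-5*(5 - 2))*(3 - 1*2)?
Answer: 52140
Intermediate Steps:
-3476*(-5*(5 - 2))*(3 - 1*2) = -3476*(-5*3)*(3 - 2) = -(-52140) = -3476*(-15) = 52140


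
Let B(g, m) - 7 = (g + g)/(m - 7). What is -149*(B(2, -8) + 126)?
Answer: -296659/15 ≈ -19777.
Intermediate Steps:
B(g, m) = 7 + 2*g/(-7 + m) (B(g, m) = 7 + (g + g)/(m - 7) = 7 + (2*g)/(-7 + m) = 7 + 2*g/(-7 + m))
-149*(B(2, -8) + 126) = -149*((-49 + 2*2 + 7*(-8))/(-7 - 8) + 126) = -149*((-49 + 4 - 56)/(-15) + 126) = -149*(-1/15*(-101) + 126) = -149*(101/15 + 126) = -149*1991/15 = -296659/15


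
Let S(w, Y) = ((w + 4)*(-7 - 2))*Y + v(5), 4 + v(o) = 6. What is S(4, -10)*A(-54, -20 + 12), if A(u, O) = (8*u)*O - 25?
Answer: 2477182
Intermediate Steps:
v(o) = 2 (v(o) = -4 + 6 = 2)
A(u, O) = -25 + 8*O*u (A(u, O) = 8*O*u - 25 = -25 + 8*O*u)
S(w, Y) = 2 + Y*(-36 - 9*w) (S(w, Y) = ((w + 4)*(-7 - 2))*Y + 2 = ((4 + w)*(-9))*Y + 2 = (-36 - 9*w)*Y + 2 = Y*(-36 - 9*w) + 2 = 2 + Y*(-36 - 9*w))
S(4, -10)*A(-54, -20 + 12) = (2 - 36*(-10) - 9*(-10)*4)*(-25 + 8*(-20 + 12)*(-54)) = (2 + 360 + 360)*(-25 + 8*(-8)*(-54)) = 722*(-25 + 3456) = 722*3431 = 2477182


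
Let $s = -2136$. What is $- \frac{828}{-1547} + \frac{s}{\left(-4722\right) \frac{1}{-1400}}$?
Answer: $- \frac{770373164}{1217489} \approx -632.76$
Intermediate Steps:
$- \frac{828}{-1547} + \frac{s}{\left(-4722\right) \frac{1}{-1400}} = - \frac{828}{-1547} - \frac{2136}{\left(-4722\right) \frac{1}{-1400}} = \left(-828\right) \left(- \frac{1}{1547}\right) - \frac{2136}{\left(-4722\right) \left(- \frac{1}{1400}\right)} = \frac{828}{1547} - \frac{2136}{\frac{2361}{700}} = \frac{828}{1547} - \frac{498400}{787} = - \frac{770373164}{1217489}$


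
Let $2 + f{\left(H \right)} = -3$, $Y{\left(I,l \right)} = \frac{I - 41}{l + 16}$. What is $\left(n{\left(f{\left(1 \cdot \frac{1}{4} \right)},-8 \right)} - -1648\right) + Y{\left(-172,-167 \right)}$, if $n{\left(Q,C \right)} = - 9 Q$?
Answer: $\frac{255856}{151} \approx 1694.4$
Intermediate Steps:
$Y{\left(I,l \right)} = \frac{-41 + I}{16 + l}$
$f{\left(H \right)} = -5$ ($f{\left(H \right)} = -2 - 3 = -5$)
$\left(n{\left(f{\left(1 \cdot \frac{1}{4} \right)},-8 \right)} - -1648\right) + Y{\left(-172,-167 \right)} = \left(\left(-9\right) \left(-5\right) - -1648\right) + \frac{-41 - 172}{16 - 167} = \left(45 + 1648\right) + \frac{1}{-151} \left(-213\right) = 1693 - - \frac{213}{151} = 1693 + \frac{213}{151} = \frac{255856}{151}$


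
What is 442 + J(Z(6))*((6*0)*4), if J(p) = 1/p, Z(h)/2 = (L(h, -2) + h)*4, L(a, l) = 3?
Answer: 442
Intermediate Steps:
Z(h) = 24 + 8*h (Z(h) = 2*((3 + h)*4) = 2*(12 + 4*h) = 24 + 8*h)
442 + J(Z(6))*((6*0)*4) = 442 + ((6*0)*4)/(24 + 8*6) = 442 + (0*4)/(24 + 48) = 442 + 0/72 = 442 + (1/72)*0 = 442 + 0 = 442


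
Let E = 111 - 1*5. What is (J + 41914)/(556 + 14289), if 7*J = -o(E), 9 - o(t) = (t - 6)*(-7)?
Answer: 292689/103915 ≈ 2.8166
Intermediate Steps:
E = 106 (E = 111 - 5 = 106)
o(t) = -33 + 7*t (o(t) = 9 - (t - 6)*(-7) = 9 - (-6 + t)*(-7) = 9 - (42 - 7*t) = 9 + (-42 + 7*t) = -33 + 7*t)
J = -709/7 (J = (-(-33 + 7*106))/7 = (-(-33 + 742))/7 = (-1*709)/7 = (1/7)*(-709) = -709/7 ≈ -101.29)
(J + 41914)/(556 + 14289) = (-709/7 + 41914)/(556 + 14289) = (292689/7)/14845 = (292689/7)*(1/14845) = 292689/103915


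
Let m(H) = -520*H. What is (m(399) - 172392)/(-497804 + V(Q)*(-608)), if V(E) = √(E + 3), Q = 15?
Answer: 11818862568/15487635529 - 43305408*√2/15487635529 ≈ 0.75916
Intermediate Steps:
V(E) = √(3 + E)
(m(399) - 172392)/(-497804 + V(Q)*(-608)) = (-520*399 - 172392)/(-497804 + √(3 + 15)*(-608)) = (-207480 - 172392)/(-497804 + √18*(-608)) = -379872/(-497804 + (3*√2)*(-608)) = -379872/(-497804 - 1824*√2)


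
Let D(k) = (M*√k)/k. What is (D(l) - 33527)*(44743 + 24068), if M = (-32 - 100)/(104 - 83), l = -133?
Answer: -2307026397 + 3027684*I*√133/931 ≈ -2.307e+9 + 37505.0*I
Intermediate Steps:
M = -44/7 (M = -132/21 = -132*1/21 = -44/7 ≈ -6.2857)
D(k) = -44/(7*√k) (D(k) = (-44*√k/7)/k = -44/(7*√k))
(D(l) - 33527)*(44743 + 24068) = (-(-44)*I*√133/931 - 33527)*(44743 + 24068) = (-(-44)*I*√133/931 - 33527)*68811 = (44*I*√133/931 - 33527)*68811 = (-33527 + 44*I*√133/931)*68811 = -2307026397 + 3027684*I*√133/931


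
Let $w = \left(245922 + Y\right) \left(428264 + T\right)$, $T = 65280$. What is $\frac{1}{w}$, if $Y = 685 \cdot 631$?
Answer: $\frac{1}{334700318408} \approx 2.9877 \cdot 10^{-12}$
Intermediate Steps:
$Y = 432235$
$w = 334700318408$ ($w = \left(245922 + 432235\right) \left(428264 + 65280\right) = 678157 \cdot 493544 = 334700318408$)
$\frac{1}{w} = \frac{1}{334700318408}$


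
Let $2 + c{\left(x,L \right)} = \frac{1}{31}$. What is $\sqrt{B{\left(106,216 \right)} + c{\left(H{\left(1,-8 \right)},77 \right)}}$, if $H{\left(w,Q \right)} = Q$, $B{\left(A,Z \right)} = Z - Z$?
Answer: $\frac{i \sqrt{1891}}{31} \approx 1.4028 i$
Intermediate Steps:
$B{\left(A,Z \right)} = 0$
$c{\left(x,L \right)} = - \frac{61}{31}$ ($c{\left(x,L \right)} = -2 + \frac{1}{31} = - \frac{61}{31}$)
$\sqrt{B{\left(106,216 \right)} + c{\left(H{\left(1,-8 \right)},77 \right)}} = \sqrt{0 - \frac{61}{31}} = \sqrt{- \frac{61}{31}} = \frac{i \sqrt{1891}}{31}$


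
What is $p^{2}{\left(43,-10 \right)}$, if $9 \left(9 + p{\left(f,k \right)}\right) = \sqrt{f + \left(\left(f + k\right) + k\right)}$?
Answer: $\frac{\left(81 - \sqrt{66}\right)^{2}}{81} \approx 65.567$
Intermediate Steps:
$p{\left(f,k \right)} = -9 + \frac{\sqrt{2 f + 2 k}}{9}$ ($p{\left(f,k \right)} = -9 + \frac{\sqrt{f + \left(\left(f + k\right) + k\right)}}{9} = -9 + \frac{\sqrt{f + \left(f + 2 k\right)}}{9} = -9 + \frac{\sqrt{2 f + 2 k}}{9}$)
$p^{2}{\left(43,-10 \right)} = \left(-9 + \frac{\sqrt{2 \cdot 43 + 2 \left(-10\right)}}{9}\right)^{2} = \left(-9 + \frac{\sqrt{86 - 20}}{9}\right)^{2} = \left(-9 + \frac{\sqrt{66}}{9}\right)^{2}$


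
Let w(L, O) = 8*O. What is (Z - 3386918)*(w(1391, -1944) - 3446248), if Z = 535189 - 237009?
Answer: 10692593208400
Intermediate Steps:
Z = 298180
(Z - 3386918)*(w(1391, -1944) - 3446248) = (298180 - 3386918)*(8*(-1944) - 3446248) = -3088738*(-15552 - 3446248) = -3088738*(-3461800) = 10692593208400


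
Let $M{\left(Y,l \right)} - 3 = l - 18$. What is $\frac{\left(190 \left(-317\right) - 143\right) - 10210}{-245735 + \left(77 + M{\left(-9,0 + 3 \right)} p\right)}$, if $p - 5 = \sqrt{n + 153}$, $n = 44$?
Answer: $\frac{963528533}{3354294842} - \frac{70583 \sqrt{197}}{5031442263} \approx 0.28706$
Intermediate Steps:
$M{\left(Y,l \right)} = -15 + l$ ($M{\left(Y,l \right)} = 3 + \left(l - 18\right) = 3 + \left(-18 + l\right) = -15 + l$)
$p = 5 + \sqrt{197}$ ($p = 5 + \sqrt{44 + 153} = 5 + \sqrt{197} \approx 19.036$)
$\frac{\left(190 \left(-317\right) - 143\right) - 10210}{-245735 + \left(77 + M{\left(-9,0 + 3 \right)} p\right)} = \frac{\left(190 \left(-317\right) - 143\right) - 10210}{-245735 + \left(77 + \left(-15 + \left(0 + 3\right)\right) \left(5 + \sqrt{197}\right)\right)} = \frac{\left(-60230 - 143\right) - 10210}{-245735 + \left(77 + \left(-15 + 3\right) \left(5 + \sqrt{197}\right)\right)} = \frac{-60373 - 10210}{-245735 + \left(77 - 12 \left(5 + \sqrt{197}\right)\right)} = - \frac{70583}{-245735 + \left(77 - \left(60 + 12 \sqrt{197}\right)\right)} = - \frac{70583}{-245735 + \left(17 - 12 \sqrt{197}\right)} = - \frac{70583}{-245718 - 12 \sqrt{197}}$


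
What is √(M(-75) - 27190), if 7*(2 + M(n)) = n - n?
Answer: 2*I*√6798 ≈ 164.9*I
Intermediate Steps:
M(n) = -2 (M(n) = -2 + (n - n)/7 = -2 + (⅐)*0 = -2 + 0 = -2)
√(M(-75) - 27190) = √(-2 - 27190) = √(-27192) = 2*I*√6798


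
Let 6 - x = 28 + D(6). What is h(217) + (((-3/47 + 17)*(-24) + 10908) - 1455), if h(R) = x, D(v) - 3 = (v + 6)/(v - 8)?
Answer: 424294/47 ≈ 9027.5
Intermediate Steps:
D(v) = 3 + (6 + v)/(-8 + v) (D(v) = 3 + (v + 6)/(v - 8) = 3 + (6 + v)/(-8 + v))
x = -19 (x = 6 - (28 + 2*(-9 + 2*6)/(-8 + 6)) = 6 - (28 + 2*(-9 + 12)/(-2)) = 6 - (28 + 2*(-½)*3) = 6 - (28 - 3) = 6 - 1*25 = 6 - 25 = -19)
h(R) = -19
h(217) + (((-3/47 + 17)*(-24) + 10908) - 1455) = -19 + (((-3/47 + 17)*(-24) + 10908) - 1455) = -19 + (((796/47)*(-24) + 10908) - 1455) = -19 + ((-19104/47 + 10908) - 1455) = -19 + (493572/47 - 1455) = -19 + 425187/47 = 424294/47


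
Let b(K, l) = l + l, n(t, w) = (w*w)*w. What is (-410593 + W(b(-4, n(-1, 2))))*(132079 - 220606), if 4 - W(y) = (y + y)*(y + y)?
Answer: 36438864051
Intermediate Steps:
n(t, w) = w**3 (n(t, w) = w**2*w = w**3)
b(K, l) = 2*l
W(y) = 4 - 4*y**2 (W(y) = 4 - (y + y)*(y + y) = 4 - 2*y*2*y = 4 - 4*y**2)
(-410593 + W(b(-4, n(-1, 2))))*(132079 - 220606) = (-410593 + (4 - 4*(2*2**3)**2))*(132079 - 220606) = (-410593 + (4 - 4*(2*8)**2))*(-88527) = (-410593 + (4 - 4*16**2))*(-88527) = (-410593 + (4 - 4*256))*(-88527) = (-410593 + (4 - 1024))*(-88527) = (-410593 - 1020)*(-88527) = -411613*(-88527) = 36438864051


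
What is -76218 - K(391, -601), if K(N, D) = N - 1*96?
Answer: -76513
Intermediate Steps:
K(N, D) = -96 + N (K(N, D) = N - 96 = -96 + N)
-76218 - K(391, -601) = -76218 - (-96 + 391) = -76218 - 1*295 = -76218 - 295 = -76513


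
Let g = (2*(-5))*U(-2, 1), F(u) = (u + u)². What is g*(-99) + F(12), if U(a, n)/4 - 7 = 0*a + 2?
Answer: 36216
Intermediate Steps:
U(a, n) = 36 (U(a, n) = 28 + 4*(0*a + 2) = 28 + 4*(0 + 2) = 28 + 4*2 = 28 + 8 = 36)
F(u) = 4*u² (F(u) = (2*u)² = 4*u²)
g = -360 (g = (2*(-5))*36 = -10*36 = -360)
g*(-99) + F(12) = -360*(-99) + 4*12² = 35640 + 4*144 = 35640 + 576 = 36216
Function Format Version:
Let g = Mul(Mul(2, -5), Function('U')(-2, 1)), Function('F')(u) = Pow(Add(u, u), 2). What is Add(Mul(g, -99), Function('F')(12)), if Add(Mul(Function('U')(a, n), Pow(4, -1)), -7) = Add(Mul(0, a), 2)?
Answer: 36216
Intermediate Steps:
Function('U')(a, n) = 36 (Function('U')(a, n) = Add(28, Mul(4, Add(Mul(0, a), 2))) = Add(28, Mul(4, Add(0, 2))) = Add(28, Mul(4, 2)) = Add(28, 8) = 36)
Function('F')(u) = Mul(4, Pow(u, 2)) (Function('F')(u) = Pow(Mul(2, u), 2) = Mul(4, Pow(u, 2)))
g = -360 (g = Mul(Mul(2, -5), 36) = Mul(-10, 36) = -360)
Add(Mul(g, -99), Function('F')(12)) = Add(Mul(-360, -99), Mul(4, Pow(12, 2))) = Add(35640, Mul(4, 144)) = Add(35640, 576) = 36216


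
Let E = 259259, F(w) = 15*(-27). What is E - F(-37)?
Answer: 259664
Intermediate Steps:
F(w) = -405
E - F(-37) = 259259 - 1*(-405) = 259259 + 405 = 259664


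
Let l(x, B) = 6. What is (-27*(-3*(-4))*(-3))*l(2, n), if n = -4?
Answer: 5832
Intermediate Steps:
(-27*(-3*(-4))*(-3))*l(2, n) = -27*(-3*(-4))*(-3)*6 = -324*(-3)*6 = -27*(-36)*6 = 972*6 = 5832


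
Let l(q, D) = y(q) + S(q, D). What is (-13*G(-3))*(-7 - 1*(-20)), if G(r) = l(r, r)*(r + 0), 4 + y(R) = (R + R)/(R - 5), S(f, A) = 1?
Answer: -4563/4 ≈ -1140.8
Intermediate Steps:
y(R) = -4 + 2*R/(-5 + R) (y(R) = -4 + (R + R)/(R - 5) = -4 + (2*R)/(-5 + R) = -4 + 2*R/(-5 + R))
l(q, D) = 1 + 2*(10 - q)/(-5 + q) (l(q, D) = 2*(10 - q)/(-5 + q) + 1 = 1 + 2*(10 - q)/(-5 + q))
G(r) = r*(15 - r)/(-5 + r) (G(r) = ((15 - r)/(-5 + r))*(r + 0) = ((15 - r)/(-5 + r))*r = r*(15 - r)/(-5 + r))
(-13*G(-3))*(-7 - 1*(-20)) = (-(-39)*(15 - 1*(-3))/(-5 - 3))*(-7 - 1*(-20)) = (-(-39)*(15 + 3)/(-8))*(-7 + 20) = -(-39)*(-1)*18/8*13 = -13*27/4*13 = -351/4*13 = -4563/4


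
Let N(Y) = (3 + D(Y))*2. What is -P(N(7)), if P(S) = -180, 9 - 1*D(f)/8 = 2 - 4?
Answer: 180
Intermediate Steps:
D(f) = 88 (D(f) = 72 - 8*(2 - 4) = 72 - 8*(-2) = 72 + 16 = 88)
N(Y) = 182 (N(Y) = (3 + 88)*2 = 91*2 = 182)
-P(N(7)) = -1*(-180) = 180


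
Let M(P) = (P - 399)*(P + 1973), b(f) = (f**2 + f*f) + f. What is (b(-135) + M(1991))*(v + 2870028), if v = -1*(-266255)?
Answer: 19905997609849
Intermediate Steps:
b(f) = f + 2*f**2 (b(f) = (f**2 + f**2) + f = 2*f**2 + f = f + 2*f**2)
M(P) = (-399 + P)*(1973 + P)
v = 266255
(b(-135) + M(1991))*(v + 2870028) = (-135*(1 + 2*(-135)) + (-787227 + 1991**2 + 1574*1991))*(266255 + 2870028) = (-135*(1 - 270) + (-787227 + 3964081 + 3133834))*3136283 = (-135*(-269) + 6310688)*3136283 = (36315 + 6310688)*3136283 = 6347003*3136283 = 19905997609849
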